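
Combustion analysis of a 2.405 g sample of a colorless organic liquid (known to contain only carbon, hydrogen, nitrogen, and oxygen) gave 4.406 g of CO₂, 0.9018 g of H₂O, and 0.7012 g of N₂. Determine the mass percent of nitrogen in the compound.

mol C = 4.406 g CO₂ ÷ 44.009 g/mol = 0.10012 mol
mol H = 2 × 0.9018 g H₂O ÷ 18.015 g/mol = 0.10012 mol
mol N = 2 × 0.7012 g N₂ ÷ 28.014 g/mol = 0.050061 mol
mass O = 2.405 − (1.2025 + 0.10092 + 0.70120) = 0.40039 g → mol O = 0.40039 ÷ 15.999 = 0.025026 mol
mass % N = 0.70120 g ÷ 2.405 g × 100%

29.16%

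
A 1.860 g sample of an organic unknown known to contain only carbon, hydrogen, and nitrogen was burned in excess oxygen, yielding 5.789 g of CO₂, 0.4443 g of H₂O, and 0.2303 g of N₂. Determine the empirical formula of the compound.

C8H3N

mol C = 5.789 g CO₂ ÷ 44.009 g/mol = 0.13154 mol
mol H = 2 × 0.4443 g H₂O ÷ 18.015 g/mol = 0.049326 mol
mol N = 2 × 0.2303 g N₂ ÷ 28.014 g/mol = 0.016442 mol
Divide by the smallest (0.016442 mol): C 8.000, H 3.000, N 1.000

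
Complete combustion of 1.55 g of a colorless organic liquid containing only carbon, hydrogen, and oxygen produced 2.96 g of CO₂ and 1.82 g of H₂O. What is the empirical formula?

mol C = 2.96 g CO₂ ÷ 44.009 g/mol = 0.06726 mol
mol H = 2 × 1.82 g H₂O ÷ 18.015 g/mol = 0.2021 mol
mass O = 1.55 − (0.8078 + 0.2037) = 0.5385 g → mol O = 0.5385 ÷ 15.999 = 0.03366 mol
Divide by the smallest (0.03366 mol): C 1.998, H 6.003, O 1.000

C2H6O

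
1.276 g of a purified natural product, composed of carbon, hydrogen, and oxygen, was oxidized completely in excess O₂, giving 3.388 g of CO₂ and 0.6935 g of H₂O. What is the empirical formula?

mol C = 3.388 g CO₂ ÷ 44.009 g/mol = 0.076984 mol
mol H = 2 × 0.6935 g H₂O ÷ 18.015 g/mol = 0.076991 mol
mass O = 1.276 − (0.92466 + 0.077607) = 0.27373 g → mol O = 0.27373 ÷ 15.999 = 0.017109 mol
Divide by the smallest (0.017109 mol): C 4.500, H 4.500, O 1.000
Multiplying each by 2 gives whole numbers: C 9.00, H 9.00, O 2.00

C9H9O2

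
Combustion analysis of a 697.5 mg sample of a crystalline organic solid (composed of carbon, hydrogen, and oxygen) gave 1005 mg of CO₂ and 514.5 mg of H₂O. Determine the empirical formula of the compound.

C2H5O2

mol C = 1.005 g CO₂ ÷ 44.009 g/mol = 0.022836 mol
mol H = 2 × 0.5145 g H₂O ÷ 18.015 g/mol = 0.057119 mol
mass O = 0.6975 − (0.27429 + 0.057576) = 0.36564 g → mol O = 0.36564 ÷ 15.999 = 0.022854 mol
Divide by the smallest (0.022836 mol): C 1.000, H 2.501, O 1.001
Multiplying each by 2 gives whole numbers: C 2.00, H 5.00, O 2.00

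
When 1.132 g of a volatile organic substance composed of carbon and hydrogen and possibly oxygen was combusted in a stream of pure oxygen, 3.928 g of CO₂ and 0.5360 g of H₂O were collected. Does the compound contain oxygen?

mol C = 3.928 g CO₂ ÷ 44.009 g/mol = 0.089254 mol
mol H = 2 × 0.5360 g H₂O ÷ 18.015 g/mol = 0.059506 mol
C and H together account for 1.1320 g — essentially the entire 1.132 g sample — so the compound contains no oxygen.

no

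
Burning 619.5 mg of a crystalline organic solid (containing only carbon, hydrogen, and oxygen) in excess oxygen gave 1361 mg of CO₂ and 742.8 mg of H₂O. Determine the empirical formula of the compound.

mol C = 1.361 g CO₂ ÷ 44.009 g/mol = 0.030925 mol
mol H = 2 × 0.7428 g H₂O ÷ 18.015 g/mol = 0.082465 mol
mass O = 0.6195 − (0.37145 + 0.083124) = 0.16493 g → mol O = 0.16493 ÷ 15.999 = 0.010309 mol
Divide by the smallest (0.010309 mol): C 3.000, H 7.999, O 1.000

C3H8O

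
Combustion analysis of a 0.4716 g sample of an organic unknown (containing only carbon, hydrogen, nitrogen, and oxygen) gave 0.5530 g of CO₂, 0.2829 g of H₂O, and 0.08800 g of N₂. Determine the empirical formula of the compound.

C2H5NO2

mol C = 0.5530 g CO₂ ÷ 44.009 g/mol = 0.012566 mol
mol H = 2 × 0.2829 g H₂O ÷ 18.015 g/mol = 0.031407 mol
mol N = 2 × 0.08800 g N₂ ÷ 28.014 g/mol = 0.0062826 mol
mass O = 0.4716 − (0.15093 + 0.031658 + 0.088000) = 0.20102 g → mol O = 0.20102 ÷ 15.999 = 0.012564 mol
Divide by the smallest (0.0062826 mol): C 2.000, H 4.999, N 1.000, O 2.000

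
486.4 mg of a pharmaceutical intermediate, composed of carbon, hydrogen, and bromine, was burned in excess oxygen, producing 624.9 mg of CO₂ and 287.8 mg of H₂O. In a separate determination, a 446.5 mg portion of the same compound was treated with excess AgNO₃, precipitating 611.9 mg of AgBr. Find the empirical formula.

mol C = 0.6249 g CO₂ ÷ 44.009 g/mol = 0.014199 mol
mol H = 2 × 0.2878 g H₂O ÷ 18.015 g/mol = 0.031951 mol
From the AgBr data: mol Br per gram of compound = (0.6119 ÷ 187.772) ÷ 0.4465 = 0.0072984 mol/g, so in the 0.4864 g combustion sample mol Br = 0.0035499 mol
Divide by the smallest (0.0035499 mol): C 4.000, H 9.000, Br 1.000

C4H9Br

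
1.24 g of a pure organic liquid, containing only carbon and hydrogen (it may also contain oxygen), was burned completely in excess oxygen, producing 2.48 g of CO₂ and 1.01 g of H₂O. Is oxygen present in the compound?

yes

mol C = 2.48 g CO₂ ÷ 44.009 g/mol = 0.05635 mol
mol H = 2 × 1.01 g H₂O ÷ 18.015 g/mol = 0.1121 mol
C and H account for only 0.7899 g of the 1.24 g sample; the remaining 0.4501 g must be oxygen.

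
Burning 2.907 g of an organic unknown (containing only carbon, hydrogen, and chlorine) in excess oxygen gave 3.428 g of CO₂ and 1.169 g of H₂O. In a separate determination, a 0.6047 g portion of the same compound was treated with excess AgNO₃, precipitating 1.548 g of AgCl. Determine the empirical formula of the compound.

C3H5Cl2

mol C = 3.428 g CO₂ ÷ 44.009 g/mol = 0.077893 mol
mol H = 2 × 1.169 g H₂O ÷ 18.015 g/mol = 0.12978 mol
From the AgCl data: mol Cl per gram of compound = (1.548 ÷ 143.318) ÷ 0.6047 = 0.017862 mol/g, so in the 2.907 g combustion sample mol Cl = 0.051925 mol
Divide by the smallest (0.051925 mol): C 1.500, H 2.499, Cl 1.000
Multiplying each by 2 gives whole numbers: C 3.00, H 5.00, Cl 2.00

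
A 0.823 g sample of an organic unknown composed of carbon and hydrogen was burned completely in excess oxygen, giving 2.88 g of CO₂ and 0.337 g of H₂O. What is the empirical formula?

mol C = 2.88 g CO₂ ÷ 44.009 g/mol = 0.06544 mol
mol H = 2 × 0.337 g H₂O ÷ 18.015 g/mol = 0.03741 mol
Divide by the smallest (0.03741 mol): C 1.749, H 1.000
Multiplying each by 4 gives whole numbers: C 7.00, H 4.00

C7H4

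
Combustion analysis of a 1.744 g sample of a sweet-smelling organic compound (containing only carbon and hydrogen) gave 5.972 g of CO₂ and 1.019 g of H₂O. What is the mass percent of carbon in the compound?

mol C = 5.972 g CO₂ ÷ 44.009 g/mol = 0.13570 mol
mol H = 2 × 1.019 g H₂O ÷ 18.015 g/mol = 0.11313 mol
mass % C = 1.6299 g ÷ 1.744 g × 100%

93.46%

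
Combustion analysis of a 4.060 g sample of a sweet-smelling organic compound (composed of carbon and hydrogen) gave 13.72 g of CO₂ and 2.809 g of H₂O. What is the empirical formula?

mol C = 13.72 g CO₂ ÷ 44.009 g/mol = 0.31175 mol
mol H = 2 × 2.809 g H₂O ÷ 18.015 g/mol = 0.31185 mol
Divide by the smallest (0.31175 mol): C 1.000, H 1.000

CH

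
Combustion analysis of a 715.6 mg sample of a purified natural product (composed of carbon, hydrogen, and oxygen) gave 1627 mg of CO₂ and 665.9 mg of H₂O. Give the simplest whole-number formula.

C3H6O

mol C = 1.627 g CO₂ ÷ 44.009 g/mol = 0.036970 mol
mol H = 2 × 0.6659 g H₂O ÷ 18.015 g/mol = 0.073927 mol
mass O = 0.7156 − (0.44404 + 0.074519) = 0.19704 g → mol O = 0.19704 ÷ 15.999 = 0.012316 mol
Divide by the smallest (0.012316 mol): C 3.002, H 6.003, O 1.000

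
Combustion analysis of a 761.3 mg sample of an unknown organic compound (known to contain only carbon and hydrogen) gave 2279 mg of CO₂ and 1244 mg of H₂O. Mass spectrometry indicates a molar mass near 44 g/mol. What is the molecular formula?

C3H8

mol C = 2.279 g CO₂ ÷ 44.009 g/mol = 0.051785 mol
mol H = 2 × 1.244 g H₂O ÷ 18.015 g/mol = 0.13811 mol
Divide by the smallest (0.051785 mol): C 1.000, H 2.667
Multiplying each by 3 gives whole numbers: C 3.00, H 8.00
Empirical formula: C3H8
Empirical-formula mass = 44.10 g/mol; 44 ÷ 44.10 ≈ 1, so the molecular formula is C3H8.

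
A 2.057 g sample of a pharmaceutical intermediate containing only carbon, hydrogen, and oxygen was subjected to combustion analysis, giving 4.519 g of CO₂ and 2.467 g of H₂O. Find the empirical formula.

C3H8O

mol C = 4.519 g CO₂ ÷ 44.009 g/mol = 0.10268 mol
mol H = 2 × 2.467 g H₂O ÷ 18.015 g/mol = 0.27388 mol
mass O = 2.057 − (1.2333 + 0.27607) = 0.54759 g → mol O = 0.54759 ÷ 15.999 = 0.034227 mol
Divide by the smallest (0.034227 mol): C 3.000, H 8.002, O 1.000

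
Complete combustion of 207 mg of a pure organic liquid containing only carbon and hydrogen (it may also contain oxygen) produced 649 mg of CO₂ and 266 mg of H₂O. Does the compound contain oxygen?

mol C = 0.649 g CO₂ ÷ 44.009 g/mol = 0.01475 mol
mol H = 2 × 0.266 g H₂O ÷ 18.015 g/mol = 0.02953 mol
C and H together account for 0.2069 g — essentially the entire 0.207 g sample — so the compound contains no oxygen.

no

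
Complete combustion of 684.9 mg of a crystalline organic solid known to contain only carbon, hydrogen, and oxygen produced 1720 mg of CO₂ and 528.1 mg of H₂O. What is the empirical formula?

C4H6O

mol C = 1.720 g CO₂ ÷ 44.009 g/mol = 0.039083 mol
mol H = 2 × 0.5281 g H₂O ÷ 18.015 g/mol = 0.058629 mol
mass O = 0.6849 − (0.46942 + 0.059098) = 0.15638 g → mol O = 0.15638 ÷ 15.999 = 0.0097742 mol
Divide by the smallest (0.0097742 mol): C 3.999, H 5.998, O 1.000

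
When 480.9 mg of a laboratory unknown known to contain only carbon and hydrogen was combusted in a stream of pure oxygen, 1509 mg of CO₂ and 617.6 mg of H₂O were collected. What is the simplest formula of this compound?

mol C = 1.509 g CO₂ ÷ 44.009 g/mol = 0.034288 mol
mol H = 2 × 0.6176 g H₂O ÷ 18.015 g/mol = 0.068565 mol
Divide by the smallest (0.034288 mol): C 1.000, H 2.000

CH2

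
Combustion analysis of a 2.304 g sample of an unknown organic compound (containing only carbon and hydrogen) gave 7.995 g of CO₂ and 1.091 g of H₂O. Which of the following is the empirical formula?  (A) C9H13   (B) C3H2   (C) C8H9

mol C = 7.995 g CO₂ ÷ 44.009 g/mol = 0.18167 mol
mol H = 2 × 1.091 g H₂O ÷ 18.015 g/mol = 0.12112 mol
Divide by the smallest (0.12112 mol): C 1.500, H 1.000
Multiplying each by 2 gives whole numbers: C 3.00, H 2.00

(B) C3H2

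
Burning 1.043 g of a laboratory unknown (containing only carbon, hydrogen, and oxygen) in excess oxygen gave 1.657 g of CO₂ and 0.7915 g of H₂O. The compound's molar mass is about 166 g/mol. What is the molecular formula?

mol C = 1.657 g CO₂ ÷ 44.009 g/mol = 0.037651 mol
mol H = 2 × 0.7915 g H₂O ÷ 18.015 g/mol = 0.087871 mol
mass O = 1.043 − (0.45223 + 0.088574) = 0.50219 g → mol O = 0.50219 ÷ 15.999 = 0.031389 mol
Divide by the smallest (0.031389 mol): C 1.200, H 2.799, O 1.000
Multiplying each by 5 gives whole numbers: C 6.00, H 14.00, O 5.00
Empirical formula: C6H14O5
Empirical-formula mass = 166.17 g/mol; 166 ÷ 166.17 ≈ 1, so the molecular formula is C6H14O5.

C6H14O5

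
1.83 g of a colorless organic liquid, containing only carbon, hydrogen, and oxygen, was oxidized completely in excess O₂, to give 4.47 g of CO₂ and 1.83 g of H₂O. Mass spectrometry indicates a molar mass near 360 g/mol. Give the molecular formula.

mol C = 4.47 g CO₂ ÷ 44.009 g/mol = 0.1016 mol
mol H = 2 × 1.83 g H₂O ÷ 18.015 g/mol = 0.2032 mol
mass O = 1.83 − (1.220 + 0.2048) = 0.4053 g → mol O = 0.4053 ÷ 15.999 = 0.02533 mol
Divide by the smallest (0.02533 mol): C 4.010, H 8.021, O 1.000
Empirical formula: C4H8O
Empirical-formula mass = 72.11 g/mol; 360 ÷ 72.11 ≈ 5, so the molecular formula is C20H40O5.

C20H40O5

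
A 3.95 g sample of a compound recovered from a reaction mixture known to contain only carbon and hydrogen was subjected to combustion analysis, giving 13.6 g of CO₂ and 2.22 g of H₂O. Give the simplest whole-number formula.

mol C = 13.6 g CO₂ ÷ 44.009 g/mol = 0.3090 mol
mol H = 2 × 2.22 g H₂O ÷ 18.015 g/mol = 0.2465 mol
Divide by the smallest (0.2465 mol): C 1.254, H 1.000
Multiplying each by 4 gives whole numbers: C 5.02, H 4.00

C5H4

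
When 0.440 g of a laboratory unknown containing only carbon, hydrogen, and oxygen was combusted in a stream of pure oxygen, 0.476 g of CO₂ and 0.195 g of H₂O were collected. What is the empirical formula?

mol C = 0.476 g CO₂ ÷ 44.009 g/mol = 0.01082 mol
mol H = 2 × 0.195 g H₂O ÷ 18.015 g/mol = 0.02165 mol
mass O = 0.440 − (0.1299 + 0.02182) = 0.2883 g → mol O = 0.2883 ÷ 15.999 = 0.01802 mol
Divide by the smallest (0.01082 mol): C 1.000, H 2.002, O 1.666
Multiplying each by 3 gives whole numbers: C 3.00, H 6.00, O 5.00

C3H6O5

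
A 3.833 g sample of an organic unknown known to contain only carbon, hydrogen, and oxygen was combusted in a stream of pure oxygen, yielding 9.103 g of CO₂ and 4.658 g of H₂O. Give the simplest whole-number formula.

mol C = 9.103 g CO₂ ÷ 44.009 g/mol = 0.20684 mol
mol H = 2 × 4.658 g H₂O ÷ 18.015 g/mol = 0.51712 mol
mass O = 3.833 − (2.4844 + 0.52126) = 0.82733 g → mol O = 0.82733 ÷ 15.999 = 0.051712 mol
Divide by the smallest (0.051712 mol): C 4.000, H 10.000, O 1.000

C4H10O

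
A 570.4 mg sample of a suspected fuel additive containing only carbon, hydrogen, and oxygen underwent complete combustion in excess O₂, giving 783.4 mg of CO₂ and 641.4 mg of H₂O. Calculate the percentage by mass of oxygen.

49.93%

mol C = 0.7834 g CO₂ ÷ 44.009 g/mol = 0.017801 mol
mol H = 2 × 0.6414 g H₂O ÷ 18.015 g/mol = 0.071207 mol
mass O = 0.5704 − (0.21381 + 0.071777) = 0.28482 g → mol O = 0.28482 ÷ 15.999 = 0.017802 mol
mass % O = 0.28482 g ÷ 0.5704 g × 100%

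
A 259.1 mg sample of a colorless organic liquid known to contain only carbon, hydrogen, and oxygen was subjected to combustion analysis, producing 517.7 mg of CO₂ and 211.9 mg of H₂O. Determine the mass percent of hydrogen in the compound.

mol C = 0.5177 g CO₂ ÷ 44.009 g/mol = 0.011764 mol
mol H = 2 × 0.2119 g H₂O ÷ 18.015 g/mol = 0.023525 mol
mass O = 0.2591 − (0.14129 + 0.023713) = 0.094096 g → mol O = 0.094096 ÷ 15.999 = 0.0058813 mol
mass % H = 0.023713 g ÷ 0.2591 g × 100%

9.15%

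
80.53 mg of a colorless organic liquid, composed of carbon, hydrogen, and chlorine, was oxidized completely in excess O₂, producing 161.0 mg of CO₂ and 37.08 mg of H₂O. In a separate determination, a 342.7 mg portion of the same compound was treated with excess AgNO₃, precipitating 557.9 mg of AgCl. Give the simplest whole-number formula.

C8H9Cl2

mol C = 0.1610 g CO₂ ÷ 44.009 g/mol = 0.0036583 mol
mol H = 2 × 0.03708 g H₂O ÷ 18.015 g/mol = 0.0041166 mol
From the AgCl data: mol Cl per gram of compound = (0.5579 ÷ 143.318) ÷ 0.3427 = 0.011359 mol/g, so in the 0.08053 g combustion sample mol Cl = 0.00091474 mol
Divide by the smallest (0.00091474 mol): C 3.999, H 4.500, Cl 1.000
Multiplying each by 2 gives whole numbers: C 8.00, H 9.00, Cl 2.00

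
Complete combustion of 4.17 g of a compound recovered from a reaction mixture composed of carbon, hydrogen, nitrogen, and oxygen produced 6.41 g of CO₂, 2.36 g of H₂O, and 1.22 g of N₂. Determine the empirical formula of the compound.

C5H9N3O2

mol C = 6.41 g CO₂ ÷ 44.009 g/mol = 0.1457 mol
mol H = 2 × 2.36 g H₂O ÷ 18.015 g/mol = 0.2620 mol
mol N = 2 × 1.22 g N₂ ÷ 28.014 g/mol = 0.08710 mol
mass O = 4.17 − (1.749 + 0.2641 + 1.220) = 0.9365 g → mol O = 0.9365 ÷ 15.999 = 0.05853 mol
Divide by the smallest (0.05853 mol): C 2.488, H 4.476, N 1.488, O 1.000
Multiplying each by 2 gives whole numbers: C 4.98, H 8.95, N 2.98, O 2.00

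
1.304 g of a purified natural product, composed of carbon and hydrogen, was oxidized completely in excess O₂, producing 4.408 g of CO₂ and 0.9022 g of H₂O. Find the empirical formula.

mol C = 4.408 g CO₂ ÷ 44.009 g/mol = 0.10016 mol
mol H = 2 × 0.9022 g H₂O ÷ 18.015 g/mol = 0.10016 mol
Divide by the smallest (0.10016 mol): C 1.000, H 1.000

CH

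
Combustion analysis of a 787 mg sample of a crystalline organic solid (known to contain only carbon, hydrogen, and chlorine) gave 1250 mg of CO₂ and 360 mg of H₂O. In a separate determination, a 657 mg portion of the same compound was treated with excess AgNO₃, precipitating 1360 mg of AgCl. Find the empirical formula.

mol C = 1.25 g CO₂ ÷ 44.009 g/mol = 0.02840 mol
mol H = 2 × 0.360 g H₂O ÷ 18.015 g/mol = 0.03997 mol
From the AgCl data: mol Cl per gram of compound = (1.36 ÷ 143.318) ÷ 0.657 = 0.01444 mol/g, so in the 0.787 g combustion sample mol Cl = 0.01137 mol
Divide by the smallest (0.01137 mol): C 2.499, H 3.516, Cl 1.000
Multiplying each by 2 gives whole numbers: C 5.00, H 7.03, Cl 2.00

C5H7Cl2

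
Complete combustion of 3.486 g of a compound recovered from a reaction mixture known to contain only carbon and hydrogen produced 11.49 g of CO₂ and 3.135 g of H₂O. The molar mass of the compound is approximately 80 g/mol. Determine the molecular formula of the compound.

C6H8

mol C = 11.49 g CO₂ ÷ 44.009 g/mol = 0.26108 mol
mol H = 2 × 3.135 g H₂O ÷ 18.015 g/mol = 0.34804 mol
Divide by the smallest (0.26108 mol): C 1.000, H 1.333
Multiplying each by 3 gives whole numbers: C 3.00, H 4.00
Empirical formula: C3H4
Empirical-formula mass = 40.06 g/mol; 80 ÷ 40.06 ≈ 2, so the molecular formula is C6H8.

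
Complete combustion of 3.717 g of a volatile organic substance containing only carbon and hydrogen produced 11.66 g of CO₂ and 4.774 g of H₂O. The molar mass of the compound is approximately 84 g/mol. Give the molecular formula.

mol C = 11.66 g CO₂ ÷ 44.009 g/mol = 0.26495 mol
mol H = 2 × 4.774 g H₂O ÷ 18.015 g/mol = 0.53000 mol
Divide by the smallest (0.26495 mol): C 1.000, H 2.000
Empirical formula: CH2
Empirical-formula mass = 14.03 g/mol; 84 ÷ 14.03 ≈ 6, so the molecular formula is C6H12.

C6H12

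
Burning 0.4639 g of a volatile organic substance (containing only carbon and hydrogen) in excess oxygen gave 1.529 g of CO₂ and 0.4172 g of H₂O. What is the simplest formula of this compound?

C3H4

mol C = 1.529 g CO₂ ÷ 44.009 g/mol = 0.034743 mol
mol H = 2 × 0.4172 g H₂O ÷ 18.015 g/mol = 0.046317 mol
Divide by the smallest (0.034743 mol): C 1.000, H 1.333
Multiplying each by 3 gives whole numbers: C 3.00, H 4.00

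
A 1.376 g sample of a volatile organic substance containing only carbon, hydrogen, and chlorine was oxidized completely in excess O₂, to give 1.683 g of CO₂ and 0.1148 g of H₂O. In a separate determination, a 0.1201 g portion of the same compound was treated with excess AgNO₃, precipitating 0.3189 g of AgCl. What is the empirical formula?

C3HCl2

mol C = 1.683 g CO₂ ÷ 44.009 g/mol = 0.038242 mol
mol H = 2 × 0.1148 g H₂O ÷ 18.015 g/mol = 0.012745 mol
From the AgCl data: mol Cl per gram of compound = (0.3189 ÷ 143.318) ÷ 0.1201 = 0.018527 mol/g, so in the 1.376 g combustion sample mol Cl = 0.025493 mol
Divide by the smallest (0.012745 mol): C 3.001, H 1.000, Cl 2.000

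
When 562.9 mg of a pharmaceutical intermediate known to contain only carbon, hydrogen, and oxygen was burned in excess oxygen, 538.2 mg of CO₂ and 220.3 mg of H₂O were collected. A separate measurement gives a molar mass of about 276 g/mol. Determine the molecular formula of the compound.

C6H12O12

mol C = 0.5382 g CO₂ ÷ 44.009 g/mol = 0.012229 mol
mol H = 2 × 0.2203 g H₂O ÷ 18.015 g/mol = 0.024457 mol
mass O = 0.5629 − (0.14689 + 0.024653) = 0.39136 g → mol O = 0.39136 ÷ 15.999 = 0.024462 mol
Divide by the smallest (0.012229 mol): C 1.000, H 2.000, O 2.000
Empirical formula: CH2O2
Empirical-formula mass = 46.02 g/mol; 276 ÷ 46.02 ≈ 6, so the molecular formula is C6H12O12.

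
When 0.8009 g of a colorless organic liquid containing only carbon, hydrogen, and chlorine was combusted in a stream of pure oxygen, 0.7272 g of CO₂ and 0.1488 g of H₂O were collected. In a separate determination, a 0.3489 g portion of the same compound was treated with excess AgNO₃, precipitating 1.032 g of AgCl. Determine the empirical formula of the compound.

mol C = 0.7272 g CO₂ ÷ 44.009 g/mol = 0.016524 mol
mol H = 2 × 0.1488 g H₂O ÷ 18.015 g/mol = 0.016520 mol
From the AgCl data: mol Cl per gram of compound = (1.032 ÷ 143.318) ÷ 0.3489 = 0.020638 mol/g, so in the 0.8009 g combustion sample mol Cl = 0.016529 mol
Divide by the smallest (0.016520 mol): C 1.000, H 1.000, Cl 1.001

CHCl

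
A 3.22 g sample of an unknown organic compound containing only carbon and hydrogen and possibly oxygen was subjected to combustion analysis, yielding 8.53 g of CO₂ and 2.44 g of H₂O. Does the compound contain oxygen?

yes

mol C = 8.53 g CO₂ ÷ 44.009 g/mol = 0.1938 mol
mol H = 2 × 2.44 g H₂O ÷ 18.015 g/mol = 0.2709 mol
C and H account for only 2.601 g of the 3.22 g sample; the remaining 0.6189 g must be oxygen.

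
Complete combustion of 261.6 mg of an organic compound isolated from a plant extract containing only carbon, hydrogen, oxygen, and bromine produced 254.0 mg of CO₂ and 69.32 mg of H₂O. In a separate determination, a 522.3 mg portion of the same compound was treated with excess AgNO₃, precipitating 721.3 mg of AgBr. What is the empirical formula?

C3H4BrO

mol C = 0.2540 g CO₂ ÷ 44.009 g/mol = 0.0057715 mol
mol H = 2 × 0.06932 g H₂O ÷ 18.015 g/mol = 0.0076958 mol
From the AgBr data: mol Br per gram of compound = (0.7213 ÷ 187.772) ÷ 0.5223 = 0.0073547 mol/g, so in the 0.2616 g combustion sample mol Br = 0.0019240 mol
mass O = 0.2616 − (0.069322 + 0.0077574 + 0.15373) = 0.030786 g → mol O = 0.030786 ÷ 15.999 = 0.0019243 mol
Divide by the smallest (0.0019240 mol): C 3.000, H 4.000, Br 1.000, O 1.000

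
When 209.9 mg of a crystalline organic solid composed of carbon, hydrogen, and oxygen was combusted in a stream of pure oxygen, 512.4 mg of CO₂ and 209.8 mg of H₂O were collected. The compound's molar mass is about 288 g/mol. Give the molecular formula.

mol C = 0.5124 g CO₂ ÷ 44.009 g/mol = 0.011643 mol
mol H = 2 × 0.2098 g H₂O ÷ 18.015 g/mol = 0.023292 mol
mass O = 0.2099 − (0.13984 + 0.023478) = 0.046577 g → mol O = 0.046577 ÷ 15.999 = 0.0029112 mol
Divide by the smallest (0.0029112 mol): C 3.999, H 8.001, O 1.000
Empirical formula: C4H8O
Empirical-formula mass = 72.11 g/mol; 288 ÷ 72.11 ≈ 4, so the molecular formula is C16H32O4.

C16H32O4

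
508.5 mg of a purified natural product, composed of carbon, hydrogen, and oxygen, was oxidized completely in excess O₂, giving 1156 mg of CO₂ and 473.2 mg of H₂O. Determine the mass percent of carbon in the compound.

62.04%

mol C = 1.156 g CO₂ ÷ 44.009 g/mol = 0.026267 mol
mol H = 2 × 0.4732 g H₂O ÷ 18.015 g/mol = 0.052534 mol
mass O = 0.5085 − (0.31550 + 0.052954) = 0.14005 g → mol O = 0.14005 ÷ 15.999 = 0.0087536 mol
mass % C = 0.31550 g ÷ 0.5085 g × 100%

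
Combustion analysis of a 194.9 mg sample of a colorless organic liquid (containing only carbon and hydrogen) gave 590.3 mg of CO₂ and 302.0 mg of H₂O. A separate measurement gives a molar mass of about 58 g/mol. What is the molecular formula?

C4H10

mol C = 0.5903 g CO₂ ÷ 44.009 g/mol = 0.013413 mol
mol H = 2 × 0.3020 g H₂O ÷ 18.015 g/mol = 0.033528 mol
Divide by the smallest (0.013413 mol): C 1.000, H 2.500
Multiplying each by 2 gives whole numbers: C 2.00, H 5.00
Empirical formula: C2H5
Empirical-formula mass = 29.06 g/mol; 58 ÷ 29.06 ≈ 2, so the molecular formula is C4H10.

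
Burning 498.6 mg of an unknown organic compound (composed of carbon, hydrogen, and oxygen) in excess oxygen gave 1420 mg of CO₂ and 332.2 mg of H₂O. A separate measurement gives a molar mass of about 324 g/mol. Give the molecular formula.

C21H24O3

mol C = 1.420 g CO₂ ÷ 44.009 g/mol = 0.032266 mol
mol H = 2 × 0.3322 g H₂O ÷ 18.015 g/mol = 0.036880 mol
mass O = 0.4986 − (0.38755 + 0.037175) = 0.073876 g → mol O = 0.073876 ÷ 15.999 = 0.0046175 mol
Divide by the smallest (0.0046175 mol): C 6.988, H 7.987, O 1.000
Empirical formula: C7H8O
Empirical-formula mass = 108.14 g/mol; 324 ÷ 108.14 ≈ 3, so the molecular formula is C21H24O3.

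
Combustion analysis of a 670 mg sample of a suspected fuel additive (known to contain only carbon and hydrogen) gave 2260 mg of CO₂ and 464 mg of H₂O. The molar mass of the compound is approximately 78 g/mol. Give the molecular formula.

C6H6

mol C = 2.26 g CO₂ ÷ 44.009 g/mol = 0.05135 mol
mol H = 2 × 0.464 g H₂O ÷ 18.015 g/mol = 0.05151 mol
Divide by the smallest (0.05135 mol): C 1.000, H 1.003
Empirical formula: CH
Empirical-formula mass = 13.02 g/mol; 78 ÷ 13.02 ≈ 6, so the molecular formula is C6H6.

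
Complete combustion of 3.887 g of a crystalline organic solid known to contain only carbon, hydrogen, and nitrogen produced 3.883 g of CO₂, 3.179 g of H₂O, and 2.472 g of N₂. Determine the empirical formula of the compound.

CH4N2

mol C = 3.883 g CO₂ ÷ 44.009 g/mol = 0.088232 mol
mol H = 2 × 3.179 g H₂O ÷ 18.015 g/mol = 0.35293 mol
mol N = 2 × 2.472 g N₂ ÷ 28.014 g/mol = 0.17648 mol
Divide by the smallest (0.088232 mol): C 1.000, H 4.000, N 2.000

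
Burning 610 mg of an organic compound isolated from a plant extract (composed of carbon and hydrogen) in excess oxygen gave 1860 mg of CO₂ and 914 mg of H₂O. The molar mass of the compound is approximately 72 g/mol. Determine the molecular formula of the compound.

C5H12

mol C = 1.86 g CO₂ ÷ 44.009 g/mol = 0.04226 mol
mol H = 2 × 0.914 g H₂O ÷ 18.015 g/mol = 0.1015 mol
Divide by the smallest (0.04226 mol): C 1.000, H 2.401
Multiplying each by 5 gives whole numbers: C 5.00, H 12.00
Empirical formula: C5H12
Empirical-formula mass = 72.15 g/mol; 72 ÷ 72.15 ≈ 1, so the molecular formula is C5H12.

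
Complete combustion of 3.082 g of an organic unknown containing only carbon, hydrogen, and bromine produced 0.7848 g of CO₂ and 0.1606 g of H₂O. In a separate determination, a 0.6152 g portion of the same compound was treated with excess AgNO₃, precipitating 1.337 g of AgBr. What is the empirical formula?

mol C = 0.7848 g CO₂ ÷ 44.009 g/mol = 0.017833 mol
mol H = 2 × 0.1606 g H₂O ÷ 18.015 g/mol = 0.017830 mol
From the AgBr data: mol Br per gram of compound = (1.337 ÷ 187.772) ÷ 0.6152 = 0.011574 mol/g, so in the 3.082 g combustion sample mol Br = 0.035671 mol
Divide by the smallest (0.017830 mol): C 1.000, H 1.000, Br 2.001

CHBr2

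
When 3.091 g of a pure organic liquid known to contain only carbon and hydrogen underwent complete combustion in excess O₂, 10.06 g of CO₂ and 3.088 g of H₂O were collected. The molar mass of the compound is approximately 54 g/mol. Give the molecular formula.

mol C = 10.06 g CO₂ ÷ 44.009 g/mol = 0.22859 mol
mol H = 2 × 3.088 g H₂O ÷ 18.015 g/mol = 0.34283 mol
Divide by the smallest (0.22859 mol): C 1.000, H 1.500
Multiplying each by 2 gives whole numbers: C 2.00, H 3.00
Empirical formula: C2H3
Empirical-formula mass = 27.05 g/mol; 54 ÷ 27.05 ≈ 2, so the molecular formula is C4H6.

C4H6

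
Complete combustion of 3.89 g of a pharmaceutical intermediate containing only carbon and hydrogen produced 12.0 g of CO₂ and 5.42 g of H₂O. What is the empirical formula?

mol C = 12.0 g CO₂ ÷ 44.009 g/mol = 0.2727 mol
mol H = 2 × 5.42 g H₂O ÷ 18.015 g/mol = 0.6017 mol
Divide by the smallest (0.2727 mol): C 1.000, H 2.207
Multiplying each by 5 gives whole numbers: C 5.00, H 11.03

C5H11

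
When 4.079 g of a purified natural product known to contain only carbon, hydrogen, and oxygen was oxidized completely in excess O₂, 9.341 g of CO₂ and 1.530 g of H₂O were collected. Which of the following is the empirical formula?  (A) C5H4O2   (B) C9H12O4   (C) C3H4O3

(A) C5H4O2

mol C = 9.341 g CO₂ ÷ 44.009 g/mol = 0.21225 mol
mol H = 2 × 1.530 g H₂O ÷ 18.015 g/mol = 0.16986 mol
mass O = 4.079 − (2.5494 + 0.17122) = 1.3584 g → mol O = 1.3584 ÷ 15.999 = 0.084907 mol
Divide by the smallest (0.084907 mol): C 2.500, H 2.001, O 1.000
Multiplying each by 2 gives whole numbers: C 5.00, H 4.00, O 2.00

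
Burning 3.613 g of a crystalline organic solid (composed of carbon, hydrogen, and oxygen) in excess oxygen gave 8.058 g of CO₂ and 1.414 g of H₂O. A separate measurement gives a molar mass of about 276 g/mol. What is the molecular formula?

C14H12O6

mol C = 8.058 g CO₂ ÷ 44.009 g/mol = 0.18310 mol
mol H = 2 × 1.414 g H₂O ÷ 18.015 g/mol = 0.15698 mol
mass O = 3.613 − (2.1992 + 0.15824) = 1.2556 g → mol O = 1.2556 ÷ 15.999 = 0.078478 mol
Divide by the smallest (0.078478 mol): C 2.333, H 2.000, O 1.000
Multiplying each by 3 gives whole numbers: C 7.00, H 6.00, O 3.00
Empirical formula: C7H6O3
Empirical-formula mass = 138.12 g/mol; 276 ÷ 138.12 ≈ 2, so the molecular formula is C14H12O6.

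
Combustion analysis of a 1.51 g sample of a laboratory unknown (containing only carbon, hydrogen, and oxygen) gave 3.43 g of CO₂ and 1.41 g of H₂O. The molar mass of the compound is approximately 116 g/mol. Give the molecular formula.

C6H12O2

mol C = 3.43 g CO₂ ÷ 44.009 g/mol = 0.07794 mol
mol H = 2 × 1.41 g H₂O ÷ 18.015 g/mol = 0.1565 mol
mass O = 1.51 − (0.9361 + 0.1578) = 0.4161 g → mol O = 0.4161 ÷ 15.999 = 0.02601 mol
Divide by the smallest (0.02601 mol): C 2.997, H 6.019, O 1.000
Empirical formula: C3H6O
Empirical-formula mass = 58.08 g/mol; 116 ÷ 58.08 ≈ 2, so the molecular formula is C6H12O2.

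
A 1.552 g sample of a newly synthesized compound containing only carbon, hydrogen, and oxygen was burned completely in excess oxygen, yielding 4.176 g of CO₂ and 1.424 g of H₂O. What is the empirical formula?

mol C = 4.176 g CO₂ ÷ 44.009 g/mol = 0.094890 mol
mol H = 2 × 1.424 g H₂O ÷ 18.015 g/mol = 0.15809 mol
mass O = 1.552 − (1.1397 + 0.15936) = 0.25292 g → mol O = 0.25292 ÷ 15.999 = 0.015809 mol
Divide by the smallest (0.015809 mol): C 6.002, H 10.000, O 1.000

C6H10O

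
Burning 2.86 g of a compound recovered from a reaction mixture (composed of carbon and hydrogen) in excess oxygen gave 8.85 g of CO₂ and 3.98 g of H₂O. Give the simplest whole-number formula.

mol C = 8.85 g CO₂ ÷ 44.009 g/mol = 0.2011 mol
mol H = 2 × 3.98 g H₂O ÷ 18.015 g/mol = 0.4419 mol
Divide by the smallest (0.2011 mol): C 1.000, H 2.197
Multiplying each by 5 gives whole numbers: C 5.00, H 10.99

C5H11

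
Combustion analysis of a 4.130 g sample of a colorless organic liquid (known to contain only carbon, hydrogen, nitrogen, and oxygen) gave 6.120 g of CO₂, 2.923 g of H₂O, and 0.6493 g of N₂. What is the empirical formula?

C3H7NO2

mol C = 6.120 g CO₂ ÷ 44.009 g/mol = 0.13906 mol
mol H = 2 × 2.923 g H₂O ÷ 18.015 g/mol = 0.32451 mol
mol N = 2 × 0.6493 g N₂ ÷ 28.014 g/mol = 0.046355 mol
mass O = 4.130 − (1.6703 + 0.32710 + 0.64930) = 1.4833 g → mol O = 1.4833 ÷ 15.999 = 0.092713 mol
Divide by the smallest (0.046355 mol): C 3.000, H 7.000, N 1.000, O 2.000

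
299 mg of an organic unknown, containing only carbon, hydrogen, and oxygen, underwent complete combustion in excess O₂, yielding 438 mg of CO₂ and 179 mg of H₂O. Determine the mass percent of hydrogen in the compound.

mol C = 0.438 g CO₂ ÷ 44.009 g/mol = 0.009953 mol
mol H = 2 × 0.179 g H₂O ÷ 18.015 g/mol = 0.01987 mol
mass O = 0.299 − (0.1195 + 0.02003) = 0.1594 g → mol O = 0.1594 ÷ 15.999 = 0.009965 mol
mass % H = 0.02003 g ÷ 0.299 g × 100%

6.7%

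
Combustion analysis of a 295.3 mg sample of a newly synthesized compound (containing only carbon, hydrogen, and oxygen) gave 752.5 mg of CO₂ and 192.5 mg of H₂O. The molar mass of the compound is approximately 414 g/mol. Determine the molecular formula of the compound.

mol C = 0.7525 g CO₂ ÷ 44.009 g/mol = 0.017099 mol
mol H = 2 × 0.1925 g H₂O ÷ 18.015 g/mol = 0.021371 mol
mass O = 0.2953 − (0.20537 + 0.021542) = 0.068385 g → mol O = 0.068385 ÷ 15.999 = 0.0042743 mol
Divide by the smallest (0.0042743 mol): C 4.000, H 5.000, O 1.000
Empirical formula: C4H5O
Empirical-formula mass = 69.08 g/mol; 414 ÷ 69.08 ≈ 6, so the molecular formula is C24H30O6.

C24H30O6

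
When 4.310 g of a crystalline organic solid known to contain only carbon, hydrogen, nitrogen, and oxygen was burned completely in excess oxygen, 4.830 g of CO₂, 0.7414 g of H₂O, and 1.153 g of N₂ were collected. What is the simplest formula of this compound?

C4H3N3O4

mol C = 4.830 g CO₂ ÷ 44.009 g/mol = 0.10975 mol
mol H = 2 × 0.7414 g H₂O ÷ 18.015 g/mol = 0.082309 mol
mol N = 2 × 1.153 g N₂ ÷ 28.014 g/mol = 0.082316 mol
mass O = 4.310 − (1.3182 + 0.082968 + 1.1530) = 1.7558 g → mol O = 1.7558 ÷ 15.999 = 0.10975 mol
Divide by the smallest (0.082309 mol): C 1.333, H 1.000, N 1.000, O 1.333
Multiplying each by 3 gives whole numbers: C 4.00, H 3.00, N 3.00, O 4.00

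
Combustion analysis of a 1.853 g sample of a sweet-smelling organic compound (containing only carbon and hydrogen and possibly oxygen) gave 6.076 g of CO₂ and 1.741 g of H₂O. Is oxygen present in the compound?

no

mol C = 6.076 g CO₂ ÷ 44.009 g/mol = 0.13806 mol
mol H = 2 × 1.741 g H₂O ÷ 18.015 g/mol = 0.19328 mol
C and H together account for 1.8531 g — essentially the entire 1.853 g sample — so the compound contains no oxygen.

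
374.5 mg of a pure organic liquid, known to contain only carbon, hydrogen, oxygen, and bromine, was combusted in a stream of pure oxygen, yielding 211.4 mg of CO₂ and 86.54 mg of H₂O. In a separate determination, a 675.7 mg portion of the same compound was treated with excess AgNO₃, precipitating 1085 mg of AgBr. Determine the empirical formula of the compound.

C3H6Br2O2

mol C = 0.2114 g CO₂ ÷ 44.009 g/mol = 0.0048036 mol
mol H = 2 × 0.08654 g H₂O ÷ 18.015 g/mol = 0.0096075 mol
From the AgBr data: mol Br per gram of compound = (1.085 ÷ 187.772) ÷ 0.6757 = 0.0085516 mol/g, so in the 0.3745 g combustion sample mol Br = 0.0032026 mol
mass O = 0.3745 − (0.057696 + 0.0096844 + 0.25590) = 0.051223 g → mol O = 0.051223 ÷ 15.999 = 0.0032016 mol
Divide by the smallest (0.0032016 mol): C 1.500, H 3.001, Br 1.000, O 1.000
Multiplying each by 2 gives whole numbers: C 3.00, H 6.00, Br 2.00, O 2.00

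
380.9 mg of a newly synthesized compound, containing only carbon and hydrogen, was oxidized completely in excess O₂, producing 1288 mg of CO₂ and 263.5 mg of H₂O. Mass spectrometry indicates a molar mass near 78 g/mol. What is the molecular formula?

mol C = 1.288 g CO₂ ÷ 44.009 g/mol = 0.029267 mol
mol H = 2 × 0.2635 g H₂O ÷ 18.015 g/mol = 0.029253 mol
Divide by the smallest (0.029253 mol): C 1.000, H 1.000
Empirical formula: CH
Empirical-formula mass = 13.02 g/mol; 78 ÷ 13.02 ≈ 6, so the molecular formula is C6H6.

C6H6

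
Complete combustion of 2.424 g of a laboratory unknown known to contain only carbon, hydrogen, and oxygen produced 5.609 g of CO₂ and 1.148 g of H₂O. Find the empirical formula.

mol C = 5.609 g CO₂ ÷ 44.009 g/mol = 0.12745 mol
mol H = 2 × 1.148 g H₂O ÷ 18.015 g/mol = 0.12745 mol
mass O = 2.424 − (1.5308 + 0.12847) = 0.76471 g → mol O = 0.76471 ÷ 15.999 = 0.047798 mol
Divide by the smallest (0.047798 mol): C 2.666, H 2.666, O 1.000
Multiplying each by 3 gives whole numbers: C 8.00, H 8.00, O 3.00

C8H8O3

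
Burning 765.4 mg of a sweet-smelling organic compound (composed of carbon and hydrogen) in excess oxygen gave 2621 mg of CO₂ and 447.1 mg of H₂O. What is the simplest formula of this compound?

mol C = 2.621 g CO₂ ÷ 44.009 g/mol = 0.059556 mol
mol H = 2 × 0.4471 g H₂O ÷ 18.015 g/mol = 0.049636 mol
Divide by the smallest (0.049636 mol): C 1.200, H 1.000
Multiplying each by 5 gives whole numbers: C 6.00, H 5.00

C6H5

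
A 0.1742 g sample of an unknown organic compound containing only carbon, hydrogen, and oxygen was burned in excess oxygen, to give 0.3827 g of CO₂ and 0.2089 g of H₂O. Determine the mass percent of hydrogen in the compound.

mol C = 0.3827 g CO₂ ÷ 44.009 g/mol = 0.0086959 mol
mol H = 2 × 0.2089 g H₂O ÷ 18.015 g/mol = 0.023192 mol
mass O = 0.1742 − (0.10445 + 0.023377) = 0.046376 g → mol O = 0.046376 ÷ 15.999 = 0.0028987 mol
mass % H = 0.023377 g ÷ 0.1742 g × 100%

13.42%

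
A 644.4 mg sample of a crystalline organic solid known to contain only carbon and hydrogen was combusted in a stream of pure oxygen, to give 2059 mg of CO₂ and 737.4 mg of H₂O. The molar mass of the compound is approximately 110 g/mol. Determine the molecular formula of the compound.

mol C = 2.059 g CO₂ ÷ 44.009 g/mol = 0.046786 mol
mol H = 2 × 0.7374 g H₂O ÷ 18.015 g/mol = 0.081865 mol
Divide by the smallest (0.046786 mol): C 1.000, H 1.750
Multiplying each by 4 gives whole numbers: C 4.00, H 7.00
Empirical formula: C4H7
Empirical-formula mass = 55.10 g/mol; 110 ÷ 55.10 ≈ 2, so the molecular formula is C8H14.

C8H14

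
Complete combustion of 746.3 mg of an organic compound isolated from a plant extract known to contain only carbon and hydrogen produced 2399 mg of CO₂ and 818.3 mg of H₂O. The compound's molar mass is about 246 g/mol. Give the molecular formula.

C18H30

mol C = 2.399 g CO₂ ÷ 44.009 g/mol = 0.054512 mol
mol H = 2 × 0.8183 g H₂O ÷ 18.015 g/mol = 0.090847 mol
Divide by the smallest (0.054512 mol): C 1.000, H 1.667
Multiplying each by 3 gives whole numbers: C 3.00, H 5.00
Empirical formula: C3H5
Empirical-formula mass = 41.07 g/mol; 246 ÷ 41.07 ≈ 6, so the molecular formula is C18H30.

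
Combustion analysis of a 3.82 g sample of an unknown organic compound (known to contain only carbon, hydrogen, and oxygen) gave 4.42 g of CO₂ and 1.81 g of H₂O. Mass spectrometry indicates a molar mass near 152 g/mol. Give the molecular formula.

mol C = 4.42 g CO₂ ÷ 44.009 g/mol = 0.1004 mol
mol H = 2 × 1.81 g H₂O ÷ 18.015 g/mol = 0.2009 mol
mass O = 3.82 − (1.206 + 0.2026) = 2.411 g → mol O = 2.411 ÷ 15.999 = 0.1507 mol
Divide by the smallest (0.1004 mol): C 1.000, H 2.001, O 1.501
Multiplying each by 2 gives whole numbers: C 2.00, H 4.00, O 3.00
Empirical formula: C2H4O3
Empirical-formula mass = 76.05 g/mol; 152 ÷ 76.05 ≈ 2, so the molecular formula is C4H8O6.

C4H8O6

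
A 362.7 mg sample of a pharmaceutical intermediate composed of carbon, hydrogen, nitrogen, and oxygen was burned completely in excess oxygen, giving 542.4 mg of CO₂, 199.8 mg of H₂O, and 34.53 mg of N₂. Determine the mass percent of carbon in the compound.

mol C = 0.5424 g CO₂ ÷ 44.009 g/mol = 0.012325 mol
mol H = 2 × 0.1998 g H₂O ÷ 18.015 g/mol = 0.022182 mol
mol N = 2 × 0.03453 g N₂ ÷ 28.014 g/mol = 0.0024652 mol
mass O = 0.3627 − (0.14803 + 0.022359 + 0.034530) = 0.15778 g → mol O = 0.15778 ÷ 15.999 = 0.0098618 mol
mass % C = 0.14803 g ÷ 0.3627 g × 100%

40.81%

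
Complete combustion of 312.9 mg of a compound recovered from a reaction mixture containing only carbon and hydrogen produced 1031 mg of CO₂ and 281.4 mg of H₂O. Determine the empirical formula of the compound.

C3H4

mol C = 1.031 g CO₂ ÷ 44.009 g/mol = 0.023427 mol
mol H = 2 × 0.2814 g H₂O ÷ 18.015 g/mol = 0.031241 mol
Divide by the smallest (0.023427 mol): C 1.000, H 1.334
Multiplying each by 3 gives whole numbers: C 3.00, H 4.00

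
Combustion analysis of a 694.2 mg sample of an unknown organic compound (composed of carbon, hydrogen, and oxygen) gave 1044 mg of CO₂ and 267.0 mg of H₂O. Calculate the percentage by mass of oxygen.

mol C = 1.044 g CO₂ ÷ 44.009 g/mol = 0.023722 mol
mol H = 2 × 0.2670 g H₂O ÷ 18.015 g/mol = 0.029642 mol
mass O = 0.6942 − (0.28493 + 0.029879) = 0.37939 g → mol O = 0.37939 ÷ 15.999 = 0.023713 mol
mass % O = 0.37939 g ÷ 0.6942 g × 100%

54.65%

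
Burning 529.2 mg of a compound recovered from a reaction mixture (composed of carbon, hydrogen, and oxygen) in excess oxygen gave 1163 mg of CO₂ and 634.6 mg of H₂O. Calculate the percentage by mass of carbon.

mol C = 1.163 g CO₂ ÷ 44.009 g/mol = 0.026426 mol
mol H = 2 × 0.6346 g H₂O ÷ 18.015 g/mol = 0.070452 mol
mass O = 0.5292 − (0.31741 + 0.071016) = 0.14078 g → mol O = 0.14078 ÷ 15.999 = 0.0087991 mol
mass % C = 0.31741 g ÷ 0.5292 g × 100%

59.98%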